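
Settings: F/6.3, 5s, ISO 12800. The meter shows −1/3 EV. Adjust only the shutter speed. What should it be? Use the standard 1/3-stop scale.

Underexposed by 1/3 stop → need 1/3 stop brighter.
Shutter speed: 5 → 6.

6 s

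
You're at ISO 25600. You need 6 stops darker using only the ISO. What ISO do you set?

ISO: 25600 → 12800 → 6400 → 3200 → 1600 → 800 → 400 — 6 stops dropped (darker).

ISO 400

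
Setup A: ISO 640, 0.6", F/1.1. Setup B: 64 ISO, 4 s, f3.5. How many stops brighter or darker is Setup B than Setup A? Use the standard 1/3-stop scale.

4 stops darker

Aperture: f/1.1 → f/1.2 → f/1.4 → f/1.6 → f/1.8 → f/2 → f/2.2 → f/2.5 → f/2.8 → f/3.2 → f/3.5 — 3 1/3 stops narrower (darker).
Shutter speed: 0.6 → 0.8 → 1 → 1.3 → 1.6 → 2 → 2.5 → 3.2 → 4 — 2 2/3 stops longer (brighter).
ISO: 640 → 500 → 400 → 320 → 250 → 200 → 160 → 125 → 100 → 80 → 64 — 3 1/3 stops lower (darker).
Net: −3 1/3 +2 2/3 −3 1/3 = −4 stops.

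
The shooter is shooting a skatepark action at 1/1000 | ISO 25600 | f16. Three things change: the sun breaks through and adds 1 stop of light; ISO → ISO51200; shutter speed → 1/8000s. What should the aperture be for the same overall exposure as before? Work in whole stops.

Scene light: 1 stop brighter.
ISO: 25600 → 51200 — 1 stop higher (brighter).
Shutter speed: 1/1000 → 1/2000 → 1/4000 → 1/8000 — 3 stops faster (darker).
Net so far: 1 stop darker. Aperture: f/16 → f/11.

f/11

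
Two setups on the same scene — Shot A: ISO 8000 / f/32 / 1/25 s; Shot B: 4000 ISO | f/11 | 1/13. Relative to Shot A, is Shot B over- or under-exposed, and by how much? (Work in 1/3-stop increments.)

Aperture: f/32 → f/29 → f/25 → f/22 → f/20 → f/18 → f/16 → f/14 → f/13 → f/11 — 3 stops opened up (brighter).
Shutter speed: 1/25 → 1/20 → 1/15 → 1/13 — 1 stop longer (brighter).
ISO: 8000 → 6400 → 5000 → 4000 — 1 stop lower (darker).
Net: +3 +1 −1 = +3 stops.

3 stops brighter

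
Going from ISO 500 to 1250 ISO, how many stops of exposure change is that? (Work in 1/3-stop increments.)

500 → 640 → 800 → 1000 → 1250 — count the steps: 4 third-stops = 1 1/3 stops.

1 1/3 stops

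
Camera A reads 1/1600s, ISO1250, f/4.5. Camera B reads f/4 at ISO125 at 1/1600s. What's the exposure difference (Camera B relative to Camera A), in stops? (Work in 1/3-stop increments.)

3 stops darker

Aperture: f/4.5 → f/4 — 1/3 stop wider (brighter).
Shutter speed: unchanged.
ISO: 1250 → 1000 → 800 → 640 → 500 → 400 → 320 → 250 → 200 → 160 → 125 — 3 1/3 stops lower (darker).
Net: +1/3 −3 1/3 = −3 stops.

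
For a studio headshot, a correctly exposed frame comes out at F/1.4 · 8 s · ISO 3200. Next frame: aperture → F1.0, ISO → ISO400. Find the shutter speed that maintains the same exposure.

30 s

Aperture: f/1.4 → f/1.0 — 1 stop larger aperture (brighter).
ISO: 3200 → 1600 → 800 → 400 — 3 stops dropped (darker).
Net change so far: 2 stops darker. Offset with the shutter speed: 8 → 15 → 30.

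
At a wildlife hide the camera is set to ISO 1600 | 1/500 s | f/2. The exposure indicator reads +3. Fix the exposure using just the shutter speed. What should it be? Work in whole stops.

1/4000s

Overexposed by 3 stops → need 3 stops darker.
Shutter speed: 1/500 → 1/1000 → 1/2000 → 1/4000.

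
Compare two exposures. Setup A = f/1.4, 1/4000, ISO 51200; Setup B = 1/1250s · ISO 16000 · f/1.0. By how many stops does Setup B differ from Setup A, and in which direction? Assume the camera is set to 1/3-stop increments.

1 stop brighter

Aperture: f/1.4 → f/1.2 → f/1.1 → f/1.0 — 1 stop wider (brighter).
Shutter speed: 1/4000 → 1/3200 → 1/2500 → 1/2000 → 1/1600 → 1/1250 — 1 2/3 stops longer (brighter).
ISO: 51200 → 40000 → 32000 → 25600 → 20000 → 16000 — 1 2/3 stops dropped (darker).
Net: +1 +1 2/3 −1 2/3 = +1 stop.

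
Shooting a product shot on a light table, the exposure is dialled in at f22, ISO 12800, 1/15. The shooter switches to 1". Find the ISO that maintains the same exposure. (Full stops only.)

ISO 800

Shutter speed: 1/15 → 1/8 → 1/4 → 1/2 → 1 — 4 stops longer (brighter).
Need 4 stops darker from the ISO: 12800 → 6400 → 3200 → 1600 → 800.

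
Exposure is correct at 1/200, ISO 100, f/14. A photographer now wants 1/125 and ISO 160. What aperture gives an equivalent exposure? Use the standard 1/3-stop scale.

f/22

Shutter speed: 1/200 → 1/160 → 1/125 — 2/3 stop slower (brighter).
ISO: 100 → 125 → 160 — 2/3 stop higher (brighter).
Net change so far: 1 1/3 stops brighter. Offset with the aperture: f/14 → f/16 → f/18 → f/20 → f/22.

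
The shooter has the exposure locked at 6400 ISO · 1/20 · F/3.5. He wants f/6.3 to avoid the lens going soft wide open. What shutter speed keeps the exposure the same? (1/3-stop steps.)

1/6s

Aperture: f/3.5 → f/4 → f/4.5 → f/5 → f/5.6 → f/6.3 — 1 2/3 stops smaller aperture (darker).
Need 1 2/3 stops brighter from the shutter speed: 1/20 → 1/15 → 1/13 → 1/10 → 1/8 → 1/6.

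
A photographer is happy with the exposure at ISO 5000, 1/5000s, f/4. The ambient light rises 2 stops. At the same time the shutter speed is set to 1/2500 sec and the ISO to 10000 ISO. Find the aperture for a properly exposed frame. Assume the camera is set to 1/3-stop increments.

f/16

Scene light: 2 stops brighter.
Shutter speed: 1/5000 → 1/4000 → 1/3200 → 1/2500 — 1 stop longer (brighter).
ISO: 5000 → 6400 → 8000 → 10000 — 1 stop raised (brighter).
Net so far: 4 stops brighter. Aperture: f/4 → f/4.5 → f/5 → f/5.6 → f/6.3 → f/7.1 → f/8 → f/9 → f/10 → f/11 → f/13 → f/14 → f/16.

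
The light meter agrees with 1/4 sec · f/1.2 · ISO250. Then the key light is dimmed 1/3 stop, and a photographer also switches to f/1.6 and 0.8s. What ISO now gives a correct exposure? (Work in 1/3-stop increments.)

ISO 160

Scene light: 1/3 stop darker.
Aperture: f/1.2 → f/1.4 → f/1.6 — 2/3 stop smaller aperture (darker).
Shutter speed: 1/4 → 0.3 → 0.4 → 0.5 → 0.6 → 0.8 — 1 2/3 stops slower (brighter).
Net so far: 2/3 stop brighter. ISO: 250 → 200 → 160.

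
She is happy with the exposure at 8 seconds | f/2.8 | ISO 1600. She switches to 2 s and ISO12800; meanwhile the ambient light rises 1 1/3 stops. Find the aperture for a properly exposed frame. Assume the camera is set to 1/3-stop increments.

Scene light: 1 1/3 stops brighter.
Shutter speed: 8 → 6 → 5 → 4 → 3.2 → 2.5 → 2 — 2 stops faster (darker).
ISO: 1600 → 2000 → 2500 → 3200 → 4000 → 5000 → 6400 → 8000 → 10000 → 12800 — 3 stops raised (brighter).
Net so far: 2 1/3 stops brighter. Aperture: f/2.8 → f/3.2 → f/3.5 → f/4 → f/4.5 → f/5 → f/5.6 → f/6.3.

f/6.3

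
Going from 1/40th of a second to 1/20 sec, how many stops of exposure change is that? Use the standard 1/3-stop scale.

1/40 → 1/30 → 1/25 → 1/20 — count the steps: 3 third-stops = 1 stop.

1 stop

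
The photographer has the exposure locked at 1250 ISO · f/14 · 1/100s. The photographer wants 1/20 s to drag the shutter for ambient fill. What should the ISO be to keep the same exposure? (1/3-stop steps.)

Shutter speed: 1/100 → 1/80 → 1/60 → 1/50 → 1/40 → 1/30 → 1/25 → 1/20 — 2 1/3 stops slower (brighter).
Need 2 1/3 stops darker from the ISO: 1250 → 1000 → 800 → 640 → 500 → 400 → 320 → 250.

ISO 250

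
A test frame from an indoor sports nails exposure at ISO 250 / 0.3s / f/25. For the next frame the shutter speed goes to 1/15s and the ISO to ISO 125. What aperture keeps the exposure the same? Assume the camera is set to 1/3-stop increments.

Shutter speed: 0.3 → 1/4 → 1/5 → 1/6 → 1/8 → 1/10 → 1/13 → 1/15 — 2 1/3 stops faster (darker).
ISO: 250 → 200 → 160 → 125 — 1 stop lower (darker).
Net change so far: 3 1/3 stops darker. Offset with the aperture: f/25 → f/22 → f/20 → f/18 → f/16 → f/14 → f/13 → f/11 → f/10 → f/9 → f/8.

f/8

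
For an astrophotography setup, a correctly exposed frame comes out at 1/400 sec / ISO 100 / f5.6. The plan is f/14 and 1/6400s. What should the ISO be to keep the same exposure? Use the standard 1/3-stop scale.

Aperture: f/5.6 → f/6.3 → f/7.1 → f/8 → f/9 → f/10 → f/11 → f/13 → f/14 — 2 2/3 stops narrower (darker).
Shutter speed: 1/400 → 1/500 → 1/640 → 1/800 → 1/1000 → 1/1250 → 1/1600 → 1/2000 → 1/2500 → 1/3200 → 1/4000 → 1/5000 → 1/6400 — 4 stops faster (darker).
Net change so far: 6 2/3 stops darker. Offset with the ISO: 100 → 125 → 160 → 200 → 250 → 320 → 400 → 500 → 640 → 800 → 1000 → 1250 → 1600 → 2000 → 2500 → 3200 → 4000 → 5000 → 6400 → 8000 → 10000.

ISO 10000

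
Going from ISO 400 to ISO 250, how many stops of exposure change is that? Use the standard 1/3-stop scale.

400 → 320 → 250 — count the steps: 2 third-stops = 2/3 stop.

2/3 stop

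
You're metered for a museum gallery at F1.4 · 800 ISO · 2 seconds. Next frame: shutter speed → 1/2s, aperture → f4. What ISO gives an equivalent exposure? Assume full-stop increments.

Shutter speed: 2 → 1 → 1/2 — 2 stops shorter (darker).
Aperture: f/1.4 → f/2 → f/2.8 → f/4 — 3 stops narrower (darker).
Net change so far: 5 stops darker. Offset with the ISO: 800 → 1600 → 3200 → 6400 → 12800 → 25600.

ISO 25600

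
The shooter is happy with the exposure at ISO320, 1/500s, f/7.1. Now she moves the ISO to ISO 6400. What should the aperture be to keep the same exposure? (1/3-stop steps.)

ISO: 320 → 400 → 500 → 640 → 800 → 1000 → 1250 → 1600 → 2000 → 2500 → 3200 → 4000 → 5000 → 6400 — 4 1/3 stops higher (brighter).
Need 4 1/3 stops darker from the aperture: f/7.1 → f/8 → f/9 → f/10 → f/11 → f/13 → f/14 → f/16 → f/18 → f/20 → f/22 → f/25 → f/29 → f/32.

f/32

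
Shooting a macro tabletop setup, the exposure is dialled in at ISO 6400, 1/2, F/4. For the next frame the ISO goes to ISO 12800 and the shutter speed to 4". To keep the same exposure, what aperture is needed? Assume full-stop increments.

f/16

ISO: 6400 → 12800 — 1 stop raised (brighter).
Shutter speed: 1/2 → 1 → 2 → 4 — 3 stops longer (brighter).
Net change so far: 4 stops brighter. Offset with the aperture: f/4 → f/5.6 → f/8 → f/11 → f/16.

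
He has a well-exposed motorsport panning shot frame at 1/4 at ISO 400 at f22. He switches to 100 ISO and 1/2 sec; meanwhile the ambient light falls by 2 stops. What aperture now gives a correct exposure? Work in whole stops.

Scene light: 2 stops darker.
ISO: 400 → 200 → 100 — 2 stops dropped (darker).
Shutter speed: 1/4 → 1/2 — 1 stop slower (brighter).
Net so far: 3 stops darker. Aperture: f/22 → f/16 → f/11 → f/8.

f/8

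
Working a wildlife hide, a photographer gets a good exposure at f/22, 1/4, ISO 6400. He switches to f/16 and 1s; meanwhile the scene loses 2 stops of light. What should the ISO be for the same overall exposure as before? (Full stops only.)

ISO 3200

Scene light: 2 stops darker.
Aperture: f/22 → f/16 — 1 stop opened up (brighter).
Shutter speed: 1/4 → 1/2 → 1 — 2 stops longer (brighter).
Net so far: 1 stop brighter. ISO: 6400 → 3200.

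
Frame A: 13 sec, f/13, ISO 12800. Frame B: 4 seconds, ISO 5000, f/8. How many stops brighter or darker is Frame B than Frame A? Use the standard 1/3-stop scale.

1 2/3 stops darker

Aperture: f/13 → f/11 → f/10 → f/9 → f/8 — 1 1/3 stops larger aperture (brighter).
Shutter speed: 13 → 10 → 8 → 6 → 5 → 4 — 1 2/3 stops shorter (darker).
ISO: 12800 → 10000 → 8000 → 6400 → 5000 — 1 1/3 stops lower (darker).
Net: +1 1/3 −1 2/3 −1 1/3 = −1 2/3 stops.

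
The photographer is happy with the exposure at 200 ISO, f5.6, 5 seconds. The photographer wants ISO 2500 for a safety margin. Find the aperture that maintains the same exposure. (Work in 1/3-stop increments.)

ISO: 200 → 250 → 320 → 400 → 500 → 640 → 800 → 1000 → 1250 → 1600 → 2000 → 2500 — 3 2/3 stops raised (brighter).
Need 3 2/3 stops darker from the aperture: f/5.6 → f/6.3 → f/7.1 → f/8 → f/9 → f/10 → f/11 → f/13 → f/14 → f/16 → f/18 → f/20.

f/20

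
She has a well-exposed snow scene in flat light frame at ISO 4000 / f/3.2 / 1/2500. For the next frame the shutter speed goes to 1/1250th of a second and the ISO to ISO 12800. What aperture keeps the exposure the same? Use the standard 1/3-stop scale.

f/8

Shutter speed: 1/2500 → 1/2000 → 1/1600 → 1/1250 — 1 stop longer (brighter).
ISO: 4000 → 5000 → 6400 → 8000 → 10000 → 12800 — 1 2/3 stops raised (brighter).
Net change so far: 2 2/3 stops brighter. Offset with the aperture: f/3.2 → f/3.5 → f/4 → f/4.5 → f/5 → f/5.6 → f/6.3 → f/7.1 → f/8.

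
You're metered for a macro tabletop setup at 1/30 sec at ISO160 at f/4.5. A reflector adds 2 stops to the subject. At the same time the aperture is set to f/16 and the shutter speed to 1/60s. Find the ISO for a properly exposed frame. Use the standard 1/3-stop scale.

Scene light: 2 stops brighter.
Aperture: f/4.5 → f/5 → f/5.6 → f/6.3 → f/7.1 → f/8 → f/9 → f/10 → f/11 → f/13 → f/14 → f/16 — 3 2/3 stops narrower (darker).
Shutter speed: 1/30 → 1/40 → 1/50 → 1/60 — 1 stop faster (darker).
Net so far: 2 2/3 stops darker. ISO: 160 → 200 → 250 → 320 → 400 → 500 → 640 → 800 → 1000.

ISO 1000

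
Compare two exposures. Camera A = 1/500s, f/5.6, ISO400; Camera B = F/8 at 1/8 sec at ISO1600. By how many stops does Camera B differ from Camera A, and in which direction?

7 stops brighter

Aperture: f/5.6 → f/8 — 1 stop smaller aperture (darker).
Shutter speed: 1/500 → 1/250 → 1/125 → 1/60 → 1/30 → 1/15 → 1/8 — 6 stops slower (brighter).
ISO: 400 → 800 → 1600 — 2 stops higher (brighter).
Net: −1 +6 +2 = +7 stops.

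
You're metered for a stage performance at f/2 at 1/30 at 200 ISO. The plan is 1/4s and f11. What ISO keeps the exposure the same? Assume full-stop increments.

ISO 800

Shutter speed: 1/30 → 1/15 → 1/8 → 1/4 — 3 stops slower (brighter).
Aperture: f/2 → f/2.8 → f/4 → f/5.6 → f/8 → f/11 — 5 stops smaller aperture (darker).
Net change so far: 2 stops darker. Offset with the ISO: 200 → 400 → 800.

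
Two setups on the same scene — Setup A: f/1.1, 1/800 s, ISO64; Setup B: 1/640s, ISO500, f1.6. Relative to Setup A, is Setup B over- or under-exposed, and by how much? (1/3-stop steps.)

2 1/3 stops brighter

Aperture: f/1.1 → f/1.2 → f/1.4 → f/1.6 — 1 stop smaller aperture (darker).
Shutter speed: 1/800 → 1/640 — 1/3 stop longer (brighter).
ISO: 64 → 80 → 100 → 125 → 160 → 200 → 250 → 320 → 400 → 500 — 3 stops raised (brighter).
Net: −1 +1/3 +3 = +2 1/3 stops.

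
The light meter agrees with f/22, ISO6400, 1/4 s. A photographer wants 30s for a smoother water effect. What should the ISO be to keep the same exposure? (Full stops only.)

ISO 50

Shutter speed: 1/4 → 1/2 → 1 → 2 → 4 → 8 → 15 → 30 — 7 stops slower (brighter).
Need 7 stops darker from the ISO: 6400 → 3200 → 1600 → 800 → 400 → 200 → 100 → 50.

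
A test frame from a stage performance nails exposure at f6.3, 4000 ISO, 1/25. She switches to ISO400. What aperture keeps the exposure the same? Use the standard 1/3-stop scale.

f/2

ISO: 4000 → 3200 → 2500 → 2000 → 1600 → 1250 → 1000 → 800 → 640 → 500 → 400 — 3 1/3 stops lower (darker).
Need 3 1/3 stops brighter from the aperture: f/6.3 → f/5.6 → f/5 → f/4.5 → f/4 → f/3.5 → f/3.2 → f/2.8 → f/2.5 → f/2.2 → f/2.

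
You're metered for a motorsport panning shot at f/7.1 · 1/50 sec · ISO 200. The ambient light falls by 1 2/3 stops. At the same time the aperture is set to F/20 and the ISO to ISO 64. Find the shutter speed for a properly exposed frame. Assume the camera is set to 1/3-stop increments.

Scene light: 1 2/3 stops darker.
Aperture: f/7.1 → f/8 → f/9 → f/10 → f/11 → f/13 → f/14 → f/16 → f/18 → f/20 — 3 stops narrower (darker).
ISO: 200 → 160 → 125 → 100 → 80 → 64 — 1 2/3 stops lower (darker).
Net so far: 6 1/3 stops darker. Shutter speed: 1/50 → 1/40 → 1/30 → 1/25 → 1/20 → 1/15 → 1/13 → 1/10 → 1/8 → 1/6 → 1/5 → 1/4 → 0.3 → 0.4 → 0.5 → 0.6 → 0.8 → 1 → 1.3 → 1.6.

1.6 s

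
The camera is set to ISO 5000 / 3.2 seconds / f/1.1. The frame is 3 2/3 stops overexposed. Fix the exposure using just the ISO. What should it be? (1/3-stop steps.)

ISO 400

Overexposed by 3 2/3 stops → need 3 2/3 stops darker.
ISO: 5000 → 4000 → 3200 → 2500 → 2000 → 1600 → 1250 → 1000 → 800 → 640 → 500 → 400.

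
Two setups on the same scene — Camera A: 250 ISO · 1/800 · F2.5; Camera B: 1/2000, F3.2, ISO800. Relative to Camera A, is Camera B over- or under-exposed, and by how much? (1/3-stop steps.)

1/3 stop darker

Aperture: f/2.5 → f/2.8 → f/3.2 — 2/3 stop stopped down (darker).
Shutter speed: 1/800 → 1/1000 → 1/1250 → 1/1600 → 1/2000 — 1 1/3 stops faster (darker).
ISO: 250 → 320 → 400 → 500 → 640 → 800 — 1 2/3 stops raised (brighter).
Net: −2/3 −1 1/3 +1 2/3 = −1/3 stops.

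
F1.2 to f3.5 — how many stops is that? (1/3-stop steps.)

3 stops

f/1.2 → f/1.4 → f/1.6 → f/1.8 → f/2 → f/2.2 → f/2.5 → f/2.8 → f/3.2 → f/3.5 — count the steps: 9 third-stops = 3 stops.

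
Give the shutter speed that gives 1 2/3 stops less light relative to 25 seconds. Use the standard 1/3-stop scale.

Shutter speed: 25 → 20 → 15 → 13 → 10 → 8 — 1 2/3 stops faster (darker).

8 s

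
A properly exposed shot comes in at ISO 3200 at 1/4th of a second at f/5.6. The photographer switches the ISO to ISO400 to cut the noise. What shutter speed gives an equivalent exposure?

2 s

ISO: 3200 → 1600 → 800 → 400 — 3 stops lower (darker).
Need 3 stops brighter from the shutter speed: 1/4 → 1/2 → 1 → 2.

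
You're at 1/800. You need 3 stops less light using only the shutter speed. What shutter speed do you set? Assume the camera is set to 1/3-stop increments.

1/6400s

Shutter speed: 1/800 → 1/1000 → 1/1250 → 1/1600 → 1/2000 → 1/2500 → 1/3200 → 1/4000 → 1/5000 → 1/6400 — 3 stops shorter (darker).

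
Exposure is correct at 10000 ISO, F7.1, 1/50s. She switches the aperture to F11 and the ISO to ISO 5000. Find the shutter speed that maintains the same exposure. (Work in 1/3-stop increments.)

1/10s

Aperture: f/7.1 → f/8 → f/9 → f/10 → f/11 — 1 1/3 stops narrower (darker).
ISO: 10000 → 8000 → 6400 → 5000 — 1 stop dropped (darker).
Net change so far: 2 1/3 stops darker. Offset with the shutter speed: 1/50 → 1/40 → 1/30 → 1/25 → 1/20 → 1/15 → 1/13 → 1/10.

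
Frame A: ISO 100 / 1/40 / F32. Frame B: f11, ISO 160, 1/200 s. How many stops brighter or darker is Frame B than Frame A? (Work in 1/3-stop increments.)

1 1/3 stops brighter

Aperture: f/32 → f/29 → f/25 → f/22 → f/20 → f/18 → f/16 → f/14 → f/13 → f/11 — 3 stops larger aperture (brighter).
Shutter speed: 1/40 → 1/50 → 1/60 → 1/80 → 1/100 → 1/125 → 1/160 → 1/200 — 2 1/3 stops shorter (darker).
ISO: 100 → 125 → 160 — 2/3 stop raised (brighter).
Net: +3 −2 1/3 +2/3 = +1 1/3 stops.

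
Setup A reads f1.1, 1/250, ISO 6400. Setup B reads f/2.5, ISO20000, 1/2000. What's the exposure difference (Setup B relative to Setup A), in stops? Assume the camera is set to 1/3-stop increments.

3 2/3 stops darker

Aperture: f/1.1 → f/1.2 → f/1.4 → f/1.6 → f/1.8 → f/2 → f/2.2 → f/2.5 — 2 1/3 stops narrower (darker).
Shutter speed: 1/250 → 1/320 → 1/400 → 1/500 → 1/640 → 1/800 → 1/1000 → 1/1250 → 1/1600 → 1/2000 — 3 stops faster (darker).
ISO: 6400 → 8000 → 10000 → 12800 → 16000 → 20000 — 1 2/3 stops raised (brighter).
Net: −2 1/3 −3 +1 2/3 = −3 2/3 stops.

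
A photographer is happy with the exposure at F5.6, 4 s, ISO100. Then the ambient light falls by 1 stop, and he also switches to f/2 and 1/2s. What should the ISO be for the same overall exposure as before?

ISO 200

Scene light: 1 stop darker.
Aperture: f/5.6 → f/4 → f/2.8 → f/2 — 3 stops wider (brighter).
Shutter speed: 4 → 2 → 1 → 1/2 — 3 stops faster (darker).
Net so far: 1 stop darker. ISO: 100 → 200.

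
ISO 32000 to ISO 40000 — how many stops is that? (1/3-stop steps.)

32000 → 40000 — count the steps: 1 third-stops = 1/3 stop.

1/3 stop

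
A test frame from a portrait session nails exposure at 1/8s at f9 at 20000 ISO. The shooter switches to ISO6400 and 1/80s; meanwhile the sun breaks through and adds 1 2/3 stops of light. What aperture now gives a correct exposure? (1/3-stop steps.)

Scene light: 1 2/3 stops brighter.
ISO: 20000 → 16000 → 12800 → 10000 → 8000 → 6400 — 1 2/3 stops dropped (darker).
Shutter speed: 1/8 → 1/10 → 1/13 → 1/15 → 1/20 → 1/25 → 1/30 → 1/40 → 1/50 → 1/60 → 1/80 — 3 1/3 stops faster (darker).
Net so far: 3 1/3 stops darker. Aperture: f/9 → f/8 → f/7.1 → f/6.3 → f/5.6 → f/5 → f/4.5 → f/4 → f/3.5 → f/3.2 → f/2.8.

f/2.8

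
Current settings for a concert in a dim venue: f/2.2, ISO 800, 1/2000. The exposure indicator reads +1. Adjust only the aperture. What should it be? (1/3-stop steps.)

f/3.2

Overexposed by 1 stop → need 1 stop darker.
Aperture: f/2.2 → f/2.5 → f/2.8 → f/3.2.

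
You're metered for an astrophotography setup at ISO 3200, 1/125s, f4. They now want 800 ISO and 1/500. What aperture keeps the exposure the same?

ISO: 3200 → 1600 → 800 — 2 stops lower (darker).
Shutter speed: 1/125 → 1/250 → 1/500 — 2 stops faster (darker).
Net change so far: 4 stops darker. Offset with the aperture: f/4 → f/2.8 → f/2 → f/1.4 → f/1.0.

f/1.0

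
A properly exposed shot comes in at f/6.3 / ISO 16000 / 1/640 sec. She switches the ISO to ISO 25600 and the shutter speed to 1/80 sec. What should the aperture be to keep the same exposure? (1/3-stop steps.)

f/22

ISO: 16000 → 20000 → 25600 — 2/3 stop raised (brighter).
Shutter speed: 1/640 → 1/500 → 1/400 → 1/320 → 1/250 → 1/200 → 1/160 → 1/125 → 1/100 → 1/80 — 3 stops slower (brighter).
Net change so far: 3 2/3 stops brighter. Offset with the aperture: f/6.3 → f/7.1 → f/8 → f/9 → f/10 → f/11 → f/13 → f/14 → f/16 → f/18 → f/20 → f/22.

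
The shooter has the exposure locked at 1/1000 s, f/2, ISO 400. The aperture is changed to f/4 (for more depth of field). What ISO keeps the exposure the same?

ISO 1600

Aperture: f/2 → f/2.8 → f/4 — 2 stops stopped down (darker).
Need 2 stops brighter from the ISO: 400 → 800 → 1600.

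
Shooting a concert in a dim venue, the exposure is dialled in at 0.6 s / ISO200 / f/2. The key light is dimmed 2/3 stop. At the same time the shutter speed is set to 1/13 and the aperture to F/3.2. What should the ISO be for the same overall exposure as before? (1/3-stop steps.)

ISO 6400

Scene light: 2/3 stop darker.
Shutter speed: 0.6 → 0.5 → 0.4 → 0.3 → 1/4 → 1/5 → 1/6 → 1/8 → 1/10 → 1/13 — 3 stops faster (darker).
Aperture: f/2 → f/2.2 → f/2.5 → f/2.8 → f/3.2 — 1 1/3 stops stopped down (darker).
Net so far: 5 stops darker. ISO: 200 → 250 → 320 → 400 → 500 → 640 → 800 → 1000 → 1250 → 1600 → 2000 → 2500 → 3200 → 4000 → 5000 → 6400.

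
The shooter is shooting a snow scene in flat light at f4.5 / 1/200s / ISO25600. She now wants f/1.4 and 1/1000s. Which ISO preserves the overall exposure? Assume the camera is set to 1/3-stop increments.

Aperture: f/4.5 → f/4 → f/3.5 → f/3.2 → f/2.8 → f/2.5 → f/2.2 → f/2 → f/1.8 → f/1.6 → f/1.4 — 3 1/3 stops opened up (brighter).
Shutter speed: 1/200 → 1/250 → 1/320 → 1/400 → 1/500 → 1/640 → 1/800 → 1/1000 — 2 1/3 stops shorter (darker).
Net change so far: 1 stop brighter. Offset with the ISO: 25600 → 20000 → 16000 → 12800.

ISO 12800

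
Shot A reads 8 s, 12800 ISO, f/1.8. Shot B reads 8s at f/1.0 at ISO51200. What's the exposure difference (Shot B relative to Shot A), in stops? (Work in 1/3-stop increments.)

3 2/3 stops brighter

Aperture: f/1.8 → f/1.6 → f/1.4 → f/1.2 → f/1.1 → f/1.0 — 1 2/3 stops wider (brighter).
Shutter speed: unchanged.
ISO: 12800 → 16000 → 20000 → 25600 → 32000 → 40000 → 51200 — 2 stops higher (brighter).
Net: +1 2/3 +2 = +3 2/3 stops.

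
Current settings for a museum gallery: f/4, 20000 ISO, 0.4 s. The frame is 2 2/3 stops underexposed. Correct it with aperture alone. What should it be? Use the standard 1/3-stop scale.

f/1.6

Underexposed by 2 2/3 stops → need 2 2/3 stops brighter.
Aperture: f/4 → f/3.5 → f/3.2 → f/2.8 → f/2.5 → f/2.2 → f/2 → f/1.8 → f/1.6.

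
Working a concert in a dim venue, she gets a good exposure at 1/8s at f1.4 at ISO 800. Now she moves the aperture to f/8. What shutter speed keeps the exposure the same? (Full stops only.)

4 s

Aperture: f/1.4 → f/2 → f/2.8 → f/4 → f/5.6 → f/8 — 5 stops smaller aperture (darker).
Need 5 stops brighter from the shutter speed: 1/8 → 1/4 → 1/2 → 1 → 2 → 4.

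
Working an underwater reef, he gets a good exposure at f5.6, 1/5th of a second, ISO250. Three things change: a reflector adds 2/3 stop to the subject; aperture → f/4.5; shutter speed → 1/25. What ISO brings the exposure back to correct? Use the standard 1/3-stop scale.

Scene light: 2/3 stop brighter.
Aperture: f/5.6 → f/5 → f/4.5 — 2/3 stop larger aperture (brighter).
Shutter speed: 1/5 → 1/6 → 1/8 → 1/10 → 1/13 → 1/15 → 1/20 → 1/25 — 2 1/3 stops shorter (darker).
Net so far: 1 stop darker. ISO: 250 → 320 → 400 → 500.

ISO 500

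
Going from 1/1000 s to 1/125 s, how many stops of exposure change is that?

1/1000 → 1/500 → 1/250 → 1/125 — count the steps: 3 stops.

3 stops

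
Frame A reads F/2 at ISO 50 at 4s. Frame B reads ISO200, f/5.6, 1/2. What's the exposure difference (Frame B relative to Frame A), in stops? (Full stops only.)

4 stops darker

Aperture: f/2 → f/2.8 → f/4 → f/5.6 — 3 stops smaller aperture (darker).
Shutter speed: 4 → 2 → 1 → 1/2 — 3 stops faster (darker).
ISO: 50 → 100 → 200 — 2 stops higher (brighter).
Net: −3 −3 +2 = −4 stops.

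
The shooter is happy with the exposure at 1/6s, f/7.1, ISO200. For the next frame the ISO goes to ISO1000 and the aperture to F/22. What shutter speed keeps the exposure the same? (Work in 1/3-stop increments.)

ISO: 200 → 250 → 320 → 400 → 500 → 640 → 800 → 1000 — 2 1/3 stops raised (brighter).
Aperture: f/7.1 → f/8 → f/9 → f/10 → f/11 → f/13 → f/14 → f/16 → f/18 → f/20 → f/22 — 3 1/3 stops stopped down (darker).
Net change so far: 1 stop darker. Offset with the shutter speed: 1/6 → 1/5 → 1/4 → 0.3.

0.3 s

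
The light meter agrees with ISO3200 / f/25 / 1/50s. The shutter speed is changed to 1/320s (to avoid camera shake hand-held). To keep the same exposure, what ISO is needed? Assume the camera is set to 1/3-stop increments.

Shutter speed: 1/50 → 1/60 → 1/80 → 1/100 → 1/125 → 1/160 → 1/200 → 1/250 → 1/320 — 2 2/3 stops faster (darker).
Need 2 2/3 stops brighter from the ISO: 3200 → 4000 → 5000 → 6400 → 8000 → 10000 → 12800 → 16000 → 20000.

ISO 20000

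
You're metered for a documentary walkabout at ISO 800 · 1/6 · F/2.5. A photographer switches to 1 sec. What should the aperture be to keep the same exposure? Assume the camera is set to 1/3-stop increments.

Shutter speed: 1/6 → 1/5 → 1/4 → 0.3 → 0.4 → 0.5 → 0.6 → 0.8 → 1 — 2 2/3 stops longer (brighter).
Need 2 2/3 stops darker from the aperture: f/2.5 → f/2.8 → f/3.2 → f/3.5 → f/4 → f/4.5 → f/5 → f/5.6 → f/6.3.

f/6.3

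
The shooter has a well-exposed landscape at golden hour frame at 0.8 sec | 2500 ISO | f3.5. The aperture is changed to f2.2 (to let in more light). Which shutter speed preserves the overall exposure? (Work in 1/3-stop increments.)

Aperture: f/3.5 → f/3.2 → f/2.8 → f/2.5 → f/2.2 — 1 1/3 stops opened up (brighter).
Need 1 1/3 stops darker from the shutter speed: 0.8 → 0.6 → 0.5 → 0.4 → 0.3.

0.3 s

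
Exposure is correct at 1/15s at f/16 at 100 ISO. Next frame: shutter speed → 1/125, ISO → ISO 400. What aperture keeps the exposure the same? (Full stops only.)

f/11

Shutter speed: 1/15 → 1/30 → 1/60 → 1/125 — 3 stops shorter (darker).
ISO: 100 → 200 → 400 — 2 stops raised (brighter).
Net change so far: 1 stop darker. Offset with the aperture: f/16 → f/11.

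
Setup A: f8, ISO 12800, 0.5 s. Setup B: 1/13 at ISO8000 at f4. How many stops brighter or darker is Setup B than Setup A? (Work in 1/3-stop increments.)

Aperture: f/8 → f/7.1 → f/6.3 → f/5.6 → f/5 → f/4.5 → f/4 — 2 stops larger aperture (brighter).
Shutter speed: 0.5 → 0.4 → 0.3 → 1/4 → 1/5 → 1/6 → 1/8 → 1/10 → 1/13 — 2 2/3 stops shorter (darker).
ISO: 12800 → 10000 → 8000 — 2/3 stop lower (darker).
Net: +2 −2 2/3 −2/3 = −1 1/3 stops.

1 1/3 stops darker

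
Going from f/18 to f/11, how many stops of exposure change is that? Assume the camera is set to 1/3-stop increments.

f/18 → f/16 → f/14 → f/13 → f/11 — count the steps: 4 third-stops = 1 1/3 stops.

1 1/3 stops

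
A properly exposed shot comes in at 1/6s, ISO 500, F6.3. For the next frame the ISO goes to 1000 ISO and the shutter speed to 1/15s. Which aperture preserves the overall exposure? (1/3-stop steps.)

ISO: 500 → 640 → 800 → 1000 — 1 stop raised (brighter).
Shutter speed: 1/6 → 1/8 → 1/10 → 1/13 → 1/15 — 1 1/3 stops shorter (darker).
Net change so far: 1/3 stop darker. Offset with the aperture: f/6.3 → f/5.6.

f/5.6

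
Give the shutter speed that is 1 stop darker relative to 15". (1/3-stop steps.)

Shutter speed: 15 → 13 → 10 → 8 — 1 stop shorter (darker).

8 s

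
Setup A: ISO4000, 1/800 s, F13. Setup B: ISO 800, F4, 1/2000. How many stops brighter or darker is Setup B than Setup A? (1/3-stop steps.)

1/3 stop darker

Aperture: f/13 → f/11 → f/10 → f/9 → f/8 → f/7.1 → f/6.3 → f/5.6 → f/5 → f/4.5 → f/4 — 3 1/3 stops wider (brighter).
Shutter speed: 1/800 → 1/1000 → 1/1250 → 1/1600 → 1/2000 — 1 1/3 stops faster (darker).
ISO: 4000 → 3200 → 2500 → 2000 → 1600 → 1250 → 1000 → 800 — 2 1/3 stops lower (darker).
Net: +3 1/3 −1 1/3 −2 1/3 = −1/3 stops.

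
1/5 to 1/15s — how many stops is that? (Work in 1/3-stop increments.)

1/5 → 1/6 → 1/8 → 1/10 → 1/13 → 1/15 — count the steps: 5 third-stops = 1 2/3 stops.

1 2/3 stops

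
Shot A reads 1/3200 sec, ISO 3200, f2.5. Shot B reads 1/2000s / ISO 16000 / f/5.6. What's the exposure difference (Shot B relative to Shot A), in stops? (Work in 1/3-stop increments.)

Aperture: f/2.5 → f/2.8 → f/3.2 → f/3.5 → f/4 → f/4.5 → f/5 → f/5.6 — 2 1/3 stops smaller aperture (darker).
Shutter speed: 1/3200 → 1/2500 → 1/2000 — 2/3 stop slower (brighter).
ISO: 3200 → 4000 → 5000 → 6400 → 8000 → 10000 → 12800 → 16000 — 2 1/3 stops raised (brighter).
Net: −2 1/3 +2/3 +2 1/3 = +2/3 stops.

2/3 stop brighter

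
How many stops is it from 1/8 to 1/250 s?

1/8 → 1/15 → 1/30 → 1/60 → 1/125 → 1/250 — count the steps: 5 stops.

5 stops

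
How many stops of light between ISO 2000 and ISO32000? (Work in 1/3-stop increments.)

2000 → 2500 → 3200 → 4000 → 5000 → 6400 → 8000 → 10000 → 12800 → 16000 → 20000 → 25600 → 32000 — count the steps: 12 third-stops = 4 stops.

4 stops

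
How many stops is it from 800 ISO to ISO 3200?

2 stops

800 → 1600 → 3200 — count the steps: 2 stops.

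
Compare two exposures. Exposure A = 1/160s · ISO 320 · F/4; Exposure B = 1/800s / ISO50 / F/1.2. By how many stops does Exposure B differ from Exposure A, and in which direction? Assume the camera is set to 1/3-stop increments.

Aperture: f/4 → f/3.5 → f/3.2 → f/2.8 → f/2.5 → f/2.2 → f/2 → f/1.8 → f/1.6 → f/1.4 → f/1.2 — 3 1/3 stops wider (brighter).
Shutter speed: 1/160 → 1/200 → 1/250 → 1/320 → 1/400 → 1/500 → 1/640 → 1/800 — 2 1/3 stops faster (darker).
ISO: 320 → 250 → 200 → 160 → 125 → 100 → 80 → 64 → 50 — 2 2/3 stops lower (darker).
Net: +3 1/3 −2 1/3 −2 2/3 = −1 2/3 stops.

1 2/3 stops darker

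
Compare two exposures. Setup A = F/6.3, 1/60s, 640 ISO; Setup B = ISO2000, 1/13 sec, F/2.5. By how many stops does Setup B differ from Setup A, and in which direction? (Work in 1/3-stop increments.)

6 2/3 stops brighter

Aperture: f/6.3 → f/5.6 → f/5 → f/4.5 → f/4 → f/3.5 → f/3.2 → f/2.8 → f/2.5 — 2 2/3 stops wider (brighter).
Shutter speed: 1/60 → 1/50 → 1/40 → 1/30 → 1/25 → 1/20 → 1/15 → 1/13 — 2 1/3 stops slower (brighter).
ISO: 640 → 800 → 1000 → 1250 → 1600 → 2000 — 1 2/3 stops raised (brighter).
Net: +2 2/3 +2 1/3 +1 2/3 = +6 2/3 stops.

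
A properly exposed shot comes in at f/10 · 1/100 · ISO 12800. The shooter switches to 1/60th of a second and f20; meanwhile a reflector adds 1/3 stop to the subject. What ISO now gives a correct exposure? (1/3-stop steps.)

Scene light: 1/3 stop brighter.
Shutter speed: 1/100 → 1/80 → 1/60 — 2/3 stop slower (brighter).
Aperture: f/10 → f/11 → f/13 → f/14 → f/16 → f/18 → f/20 — 2 stops stopped down (darker).
Net so far: 1 stop darker. ISO: 12800 → 16000 → 20000 → 25600.

ISO 25600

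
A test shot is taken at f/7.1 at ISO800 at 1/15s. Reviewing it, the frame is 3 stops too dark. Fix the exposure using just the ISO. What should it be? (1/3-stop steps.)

ISO 6400

Underexposed by 3 stops → need 3 stops brighter.
ISO: 800 → 1000 → 1250 → 1600 → 2000 → 2500 → 3200 → 4000 → 5000 → 6400.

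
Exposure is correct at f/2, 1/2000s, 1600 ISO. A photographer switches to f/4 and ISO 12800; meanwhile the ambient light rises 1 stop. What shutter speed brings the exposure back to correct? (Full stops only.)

Scene light: 1 stop brighter.
Aperture: f/2 → f/2.8 → f/4 — 2 stops narrower (darker).
ISO: 1600 → 3200 → 6400 → 12800 — 3 stops higher (brighter).
Net so far: 2 stops brighter. Shutter speed: 1/2000 → 1/4000 → 1/8000.

1/8000s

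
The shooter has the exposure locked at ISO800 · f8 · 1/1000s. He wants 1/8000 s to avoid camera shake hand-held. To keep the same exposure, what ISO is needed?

ISO 6400

Shutter speed: 1/1000 → 1/2000 → 1/4000 → 1/8000 — 3 stops faster (darker).
Need 3 stops brighter from the ISO: 800 → 1600 → 3200 → 6400.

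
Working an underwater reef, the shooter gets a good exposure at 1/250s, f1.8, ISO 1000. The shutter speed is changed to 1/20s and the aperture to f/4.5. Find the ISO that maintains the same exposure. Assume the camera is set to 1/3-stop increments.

Shutter speed: 1/250 → 1/200 → 1/160 → 1/125 → 1/100 → 1/80 → 1/60 → 1/50 → 1/40 → 1/30 → 1/25 → 1/20 — 3 2/3 stops longer (brighter).
Aperture: f/1.8 → f/2 → f/2.2 → f/2.5 → f/2.8 → f/3.2 → f/3.5 → f/4 → f/4.5 — 2 2/3 stops smaller aperture (darker).
Net change so far: 1 stop brighter. Offset with the ISO: 1000 → 800 → 640 → 500.

ISO 500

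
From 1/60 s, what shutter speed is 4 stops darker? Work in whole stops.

Shutter speed: 1/60 → 1/125 → 1/250 → 1/500 → 1/1000 — 4 stops faster (darker).

1/1000s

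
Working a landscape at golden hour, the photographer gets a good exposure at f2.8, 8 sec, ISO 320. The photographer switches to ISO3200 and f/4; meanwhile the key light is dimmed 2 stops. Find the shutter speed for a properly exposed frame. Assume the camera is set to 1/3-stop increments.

Scene light: 2 stops darker.
ISO: 320 → 400 → 500 → 640 → 800 → 1000 → 1250 → 1600 → 2000 → 2500 → 3200 — 3 1/3 stops raised (brighter).
Aperture: f/2.8 → f/3.2 → f/3.5 → f/4 — 1 stop narrower (darker).
Net so far: 1/3 stop brighter. Shutter speed: 8 → 6.

6 s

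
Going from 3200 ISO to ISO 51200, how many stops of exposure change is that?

3200 → 6400 → 12800 → 25600 → 51200 — count the steps: 4 stops.

4 stops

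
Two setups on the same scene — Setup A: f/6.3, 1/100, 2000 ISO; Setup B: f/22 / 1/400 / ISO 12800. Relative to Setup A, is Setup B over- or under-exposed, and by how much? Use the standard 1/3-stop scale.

Aperture: f/6.3 → f/7.1 → f/8 → f/9 → f/10 → f/11 → f/13 → f/14 → f/16 → f/18 → f/20 → f/22 — 3 2/3 stops stopped down (darker).
Shutter speed: 1/100 → 1/125 → 1/160 → 1/200 → 1/250 → 1/320 → 1/400 — 2 stops shorter (darker).
ISO: 2000 → 2500 → 3200 → 4000 → 5000 → 6400 → 8000 → 10000 → 12800 — 2 2/3 stops higher (brighter).
Net: −3 2/3 −2 +2 2/3 = −3 stops.

3 stops darker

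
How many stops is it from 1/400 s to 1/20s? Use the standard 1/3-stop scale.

4 1/3 stops

1/400 → 1/320 → 1/250 → 1/200 → 1/160 → 1/125 → 1/100 → 1/80 → 1/60 → 1/50 → 1/40 → 1/30 → 1/25 → 1/20 — count the steps: 13 third-stops = 4 1/3 stops.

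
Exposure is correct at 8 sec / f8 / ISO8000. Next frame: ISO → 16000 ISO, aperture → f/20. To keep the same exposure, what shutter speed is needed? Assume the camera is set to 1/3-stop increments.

25 s

ISO: 8000 → 10000 → 12800 → 16000 — 1 stop higher (brighter).
Aperture: f/8 → f/9 → f/10 → f/11 → f/13 → f/14 → f/16 → f/18 → f/20 — 2 2/3 stops narrower (darker).
Net change so far: 1 2/3 stops darker. Offset with the shutter speed: 8 → 10 → 13 → 15 → 20 → 25.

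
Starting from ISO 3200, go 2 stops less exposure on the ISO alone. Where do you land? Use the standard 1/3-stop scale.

ISO 800

ISO: 3200 → 2500 → 2000 → 1600 → 1250 → 1000 → 800 — 2 stops dropped (darker).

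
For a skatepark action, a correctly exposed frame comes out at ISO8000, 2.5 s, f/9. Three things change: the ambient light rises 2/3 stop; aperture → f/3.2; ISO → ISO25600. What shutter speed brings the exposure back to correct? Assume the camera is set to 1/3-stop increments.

Scene light: 2/3 stop brighter.
Aperture: f/9 → f/8 → f/7.1 → f/6.3 → f/5.6 → f/5 → f/4.5 → f/4 → f/3.5 → f/3.2 — 3 stops opened up (brighter).
ISO: 8000 → 10000 → 12800 → 16000 → 20000 → 25600 — 1 2/3 stops higher (brighter).
Net so far: 5 1/3 stops brighter. Shutter speed: 2.5 → 2 → 1.6 → 1.3 → 1 → 0.8 → 0.6 → 0.5 → 0.4 → 0.3 → 1/4 → 1/5 → 1/6 → 1/8 → 1/10 → 1/13 → 1/15.

1/15s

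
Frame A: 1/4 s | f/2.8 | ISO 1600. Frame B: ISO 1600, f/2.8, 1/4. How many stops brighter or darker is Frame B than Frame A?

Aperture: unchanged.
Shutter speed: unchanged.
ISO: unchanged.

same exposure (0 stops)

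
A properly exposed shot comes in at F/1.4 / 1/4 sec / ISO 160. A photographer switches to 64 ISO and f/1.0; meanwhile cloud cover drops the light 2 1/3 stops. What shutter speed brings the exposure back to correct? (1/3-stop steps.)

Scene light: 2 1/3 stops darker.
ISO: 160 → 125 → 100 → 80 → 64 — 1 1/3 stops lower (darker).
Aperture: f/1.4 → f/1.2 → f/1.1 → f/1.0 — 1 stop wider (brighter).
Net so far: 2 2/3 stops darker. Shutter speed: 1/4 → 0.3 → 0.4 → 0.5 → 0.6 → 0.8 → 1 → 1.3 → 1.6.

1.6 s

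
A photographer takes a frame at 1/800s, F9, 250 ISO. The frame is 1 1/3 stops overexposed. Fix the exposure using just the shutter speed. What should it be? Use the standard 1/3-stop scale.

1/2000s

Overexposed by 1 1/3 stops → need 1 1/3 stops darker.
Shutter speed: 1/800 → 1/1000 → 1/1250 → 1/1600 → 1/2000.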